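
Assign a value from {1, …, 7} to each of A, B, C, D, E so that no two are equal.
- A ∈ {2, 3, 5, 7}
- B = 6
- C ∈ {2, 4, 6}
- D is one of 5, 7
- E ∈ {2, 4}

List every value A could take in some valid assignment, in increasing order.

B has just one choice, so B = 6. Remove 6 from C.
The 2 variables C and E are confined to {2, 4}, which locks those values in; drop them from A.
No further eliminations apply; A can still be any of 3, 5, 7.

3, 5, 7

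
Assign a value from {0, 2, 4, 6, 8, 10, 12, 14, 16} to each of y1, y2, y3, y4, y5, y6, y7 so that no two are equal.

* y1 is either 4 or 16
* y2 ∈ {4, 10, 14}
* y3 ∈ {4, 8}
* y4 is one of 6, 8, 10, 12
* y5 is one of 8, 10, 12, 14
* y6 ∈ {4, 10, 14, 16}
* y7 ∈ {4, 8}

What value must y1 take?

16

Among the 7 variables, 6 fits only y4 (and all 7 values in {4, 6, 8, 10, 12, 14, 16} must be used), so y4 = 6.
The 6 still-open variables together cover exactly {4, 8, 10, 12, 14, 16} — 6 values for 6 variables — and 12 appears only in y5's list, so y5 = 12.
y3 and y7 between them cover only {4, 8} — a naked pair. Remove those values from y1, y2, y6.
So y1 = 16.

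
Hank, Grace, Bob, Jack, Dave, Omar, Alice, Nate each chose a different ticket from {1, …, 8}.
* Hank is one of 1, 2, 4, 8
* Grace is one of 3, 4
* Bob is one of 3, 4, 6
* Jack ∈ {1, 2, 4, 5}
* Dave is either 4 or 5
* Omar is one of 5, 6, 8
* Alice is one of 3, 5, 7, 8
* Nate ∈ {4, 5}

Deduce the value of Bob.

6

The 8 variables draw from only 8 values {1, 2, 3, 4, 5, 6, 7, 8}, so each is used; only Alice can be 7, hence Alice = 7.
Dave and Nate between them cover only {4, 5} — a naked pair. Remove those values from Hank, Grace, Bob, Jack, Omar.
Grace has just one choice, so Grace = 3. So Bob can't be 3.
So Bob = 6.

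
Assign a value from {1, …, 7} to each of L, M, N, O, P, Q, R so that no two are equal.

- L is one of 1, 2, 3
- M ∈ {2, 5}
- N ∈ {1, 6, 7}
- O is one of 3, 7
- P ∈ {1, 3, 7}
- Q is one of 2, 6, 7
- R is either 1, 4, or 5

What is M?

The 7 variables draw from only 7 values {1, 2, 3, 4, 5, 6, 7}, so each is used; only R can be 4, hence R = 4.
Among the 6 still-open variables, 5 fits only M (and all 6 values in {1, 2, 3, 5, 6, 7} must be used), so M = 5.

5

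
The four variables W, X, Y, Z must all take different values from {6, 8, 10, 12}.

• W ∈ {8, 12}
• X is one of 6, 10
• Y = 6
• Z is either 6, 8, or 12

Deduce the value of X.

Y must be 6 (only option left). Eliminate 6 elsewhere: X, Z.
So X = 10.

10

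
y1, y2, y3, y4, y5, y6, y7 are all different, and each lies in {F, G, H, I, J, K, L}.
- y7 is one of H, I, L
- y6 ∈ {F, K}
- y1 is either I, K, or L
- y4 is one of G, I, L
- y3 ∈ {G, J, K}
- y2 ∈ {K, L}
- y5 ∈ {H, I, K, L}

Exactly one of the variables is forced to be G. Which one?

y4

The 7 variables together cover exactly {F, G, H, I, J, K, L} — 7 values for 7 variables — and F appears only in y6's list, so y6 = F.
The 6 still-open variables together cover exactly {G, H, I, J, K, L} — 6 values for 6 variables — and J appears only in y3's list, so y3 = J.
The 5 still-open variables draw from only 5 values {G, H, I, K, L}, so each is used; only y4 can be G, hence y4 = G.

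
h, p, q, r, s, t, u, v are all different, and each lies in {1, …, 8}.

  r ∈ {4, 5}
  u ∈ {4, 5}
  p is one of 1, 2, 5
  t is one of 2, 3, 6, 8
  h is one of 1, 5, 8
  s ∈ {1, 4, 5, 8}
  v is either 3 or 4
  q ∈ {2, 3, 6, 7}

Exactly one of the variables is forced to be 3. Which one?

v

The 8 variables draw from only 8 values {1, 2, 3, 4, 5, 6, 7, 8}, so each is used; only q can be 7, hence q = 7.
The 7 still-open variables together cover exactly {1, 2, 3, 4, 5, 6, 8} — 7 values for 7 variables — and 6 appears only in t's list, so t = 6.
The 6 still-open variables together cover exactly {1, 2, 3, 4, 5, 8} — 6 values for 6 variables — and 2 appears only in p's list, so p = 2.
The 5 still-open variables draw from only 5 values {1, 3, 4, 5, 8}, so each is used; only v can be 3, hence v = 3.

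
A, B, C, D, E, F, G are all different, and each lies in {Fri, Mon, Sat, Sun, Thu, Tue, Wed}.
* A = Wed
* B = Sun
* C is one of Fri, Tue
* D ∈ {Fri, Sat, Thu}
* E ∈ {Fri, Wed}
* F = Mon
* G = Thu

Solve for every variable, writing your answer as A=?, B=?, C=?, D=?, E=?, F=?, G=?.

A has just one choice, so A = Wed. Strike Wed from E.
B must be Sun (only option left).
E's domain is down to {Fri}, so E = Fri. So C, D can't be Fri.
That leaves F = Mon.
G must be Thu (only option left). Strike Thu from D.
C has just one choice, so C = Tue.
D's domain is down to {Sat}, so D = Sat.

A=Wed, B=Sun, C=Tue, D=Sat, E=Fri, F=Mon, G=Thu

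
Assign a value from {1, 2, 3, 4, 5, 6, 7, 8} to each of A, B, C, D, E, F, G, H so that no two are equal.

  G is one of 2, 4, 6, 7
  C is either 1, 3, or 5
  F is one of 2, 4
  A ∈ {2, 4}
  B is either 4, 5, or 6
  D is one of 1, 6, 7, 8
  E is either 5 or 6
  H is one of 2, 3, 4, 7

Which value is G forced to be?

7

The 8 variables draw from only 8 values {1, 2, 3, 4, 5, 6, 7, 8}, so each is used; only D can be 8, hence D = 8.
The 7 still-open variables draw from only 7 values {1, 2, 3, 4, 5, 6, 7}, so each is used; only C can be 1, hence C = 1.
The 6 still-open variables draw from only 6 values {2, 3, 4, 5, 6, 7}, so each is used; only H can be 3, hence H = 3.
The 5 still-open variables draw from only 5 values {2, 4, 5, 6, 7}, so each is used; only G can be 7, hence G = 7.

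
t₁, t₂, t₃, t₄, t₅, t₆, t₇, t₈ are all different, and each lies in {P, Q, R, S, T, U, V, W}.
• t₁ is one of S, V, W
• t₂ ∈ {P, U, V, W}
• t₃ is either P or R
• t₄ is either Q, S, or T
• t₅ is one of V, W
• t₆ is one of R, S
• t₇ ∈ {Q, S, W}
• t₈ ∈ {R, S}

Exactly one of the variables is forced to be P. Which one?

The 8 variables together cover exactly {P, Q, R, S, T, U, V, W} — 8 values for 8 variables — and T appears only in t₄'s list, so t₄ = T.
Among the 7 still-open variables, Q fits only t₇ (and all 7 values in {P, Q, R, S, U, V, W} must be used), so t₇ = Q.
Among the 6 still-open variables, U fits only t₂ (and all 6 values in {P, R, S, U, V, W} must be used), so t₂ = U.
Among the 5 still-open variables, P fits only t₃ (and all 5 values in {P, R, S, V, W} must be used), so t₃ = P.

t₃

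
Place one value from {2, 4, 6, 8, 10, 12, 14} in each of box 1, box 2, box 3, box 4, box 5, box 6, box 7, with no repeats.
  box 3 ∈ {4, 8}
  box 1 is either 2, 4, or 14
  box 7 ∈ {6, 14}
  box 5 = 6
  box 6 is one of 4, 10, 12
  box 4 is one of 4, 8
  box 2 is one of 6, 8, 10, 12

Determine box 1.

2

box 5's domain is down to {6}, so box 5 = 6. Eliminate 6 elsewhere: box 2, box 7.
That leaves box 7 = 14. Remove 14 from box 1.
Among the 5 still-open variables, 2 fits only box 1 (and all 5 values in {2, 4, 8, 10, 12} must be used), so box 1 = 2.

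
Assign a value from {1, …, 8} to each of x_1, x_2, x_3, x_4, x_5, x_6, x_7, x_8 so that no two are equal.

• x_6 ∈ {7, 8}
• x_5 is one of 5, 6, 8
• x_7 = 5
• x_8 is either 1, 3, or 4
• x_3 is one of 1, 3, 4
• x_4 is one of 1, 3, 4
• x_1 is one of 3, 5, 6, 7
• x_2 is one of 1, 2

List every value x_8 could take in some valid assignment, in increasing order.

1, 3, 4

x_7 has just one choice, so x_7 = 5. So x_1, x_5 can't be 5.
Among the 7 still-open variables, 2 fits only x_2 (and all 7 values in {1, 2, 3, 4, 6, 7, 8} must be used), so x_2 = 2.
x_3, x_4, x_8 share exactly the 3 values {1, 3, 4}; by pigeonhole those values go to them, so strike 1, 3, 4 from x_1.
No further eliminations apply; x_8 can still be any of 1, 3, 4.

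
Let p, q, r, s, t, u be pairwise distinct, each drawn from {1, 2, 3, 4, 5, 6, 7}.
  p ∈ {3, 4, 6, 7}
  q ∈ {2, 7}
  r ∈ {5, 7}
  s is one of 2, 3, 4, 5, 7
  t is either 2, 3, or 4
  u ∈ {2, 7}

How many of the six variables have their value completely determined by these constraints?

Among the 6 variables, 6 fits only p (and all 6 values in {2, 3, 4, 5, 6, 7} must be used), so p = 6.
The 2 variables q and u are confined to {2, 7}, which locks those values in; drop them from r, s, t.
r's domain is down to {5}, so r = 5. Remove 5 from s.
Determined: p=6, r=5. The other variables each still have more than one consistent value. That makes 2.

2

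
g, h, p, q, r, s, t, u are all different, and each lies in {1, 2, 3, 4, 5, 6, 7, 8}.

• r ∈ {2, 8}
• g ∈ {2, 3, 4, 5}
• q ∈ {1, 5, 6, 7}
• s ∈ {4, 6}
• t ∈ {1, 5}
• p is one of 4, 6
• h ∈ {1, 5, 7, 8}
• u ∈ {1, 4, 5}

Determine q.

7

Among the 8 variables, 3 fits only g (and all 8 values in {1, 2, 3, 4, 5, 6, 7, 8} must be used), so g = 3.
The 7 still-open variables draw from only 7 values {1, 2, 4, 5, 6, 7, 8}, so each is used; only r can be 2, hence r = 2.
Among the 6 still-open variables, 8 fits only h (and all 6 values in {1, 4, 5, 6, 7, 8} must be used), so h = 8.
Among the 5 still-open variables, 7 fits only q (and all 5 values in {1, 4, 5, 6, 7} must be used), so q = 7.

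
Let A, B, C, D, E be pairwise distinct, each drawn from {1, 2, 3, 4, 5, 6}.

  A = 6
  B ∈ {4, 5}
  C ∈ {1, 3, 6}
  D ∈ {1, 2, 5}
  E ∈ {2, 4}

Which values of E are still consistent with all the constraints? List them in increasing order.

2, 4

A's domain is down to {6}, so A = 6. Strike 6 from C.
No further eliminations apply; E can still be any of 2, 4.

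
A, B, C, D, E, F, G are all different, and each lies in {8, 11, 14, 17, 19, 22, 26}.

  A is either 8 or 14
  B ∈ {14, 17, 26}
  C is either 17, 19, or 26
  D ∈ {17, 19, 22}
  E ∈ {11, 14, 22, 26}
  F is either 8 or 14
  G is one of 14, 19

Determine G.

19

Among the 7 variables, 11 fits only E (and all 7 values in {8, 11, 14, 17, 19, 22, 26} must be used), so E = 11.
The 6 still-open variables draw from only 6 values {8, 14, 17, 19, 22, 26}, so each is used; only D can be 22, hence D = 22.
A and F between them cover only {8, 14} — a naked pair. Remove those values from B, G.
So G = 19.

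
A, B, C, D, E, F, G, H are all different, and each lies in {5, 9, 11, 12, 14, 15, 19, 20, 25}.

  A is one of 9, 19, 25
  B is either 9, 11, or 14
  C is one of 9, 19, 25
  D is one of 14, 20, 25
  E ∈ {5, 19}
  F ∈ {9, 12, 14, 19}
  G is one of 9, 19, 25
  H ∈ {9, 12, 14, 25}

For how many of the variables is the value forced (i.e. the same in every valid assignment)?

The 8 variables together cover exactly {5, 9, 11, 12, 14, 19, 20, 25} — 8 values for 8 variables — and 5 appears only in E's list, so E = 5.
Among the 7 still-open variables, 11 fits only B (and all 7 values in {9, 11, 12, 14, 19, 20, 25} must be used), so B = 11.
The 6 still-open variables draw from only 6 values {9, 12, 14, 19, 20, 25}, so each is used; only D can be 20, hence D = 20.
A, C, G between them cover only {9, 19, 25} — a naked triple. Remove those values from F, H.
Determined: B=11, D=20, E=5. The other variables each still have more than one consistent value. That makes 3.

3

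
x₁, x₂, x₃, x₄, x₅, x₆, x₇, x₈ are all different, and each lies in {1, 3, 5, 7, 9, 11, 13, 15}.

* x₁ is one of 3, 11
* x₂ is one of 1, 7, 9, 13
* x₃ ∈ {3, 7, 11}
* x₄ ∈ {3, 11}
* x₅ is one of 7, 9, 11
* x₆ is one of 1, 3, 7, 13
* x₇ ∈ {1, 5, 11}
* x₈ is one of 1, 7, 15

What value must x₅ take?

9

Among the 8 variables, 5 fits only x₇ (and all 8 values in {1, 3, 5, 7, 9, 11, 13, 15} must be used), so x₇ = 5.
The 7 still-open variables together cover exactly {1, 3, 7, 9, 11, 13, 15} — 7 values for 7 variables — and 15 appears only in x₈'s list, so x₈ = 15.
x₁ and x₄ between them cover only {3, 11} — a naked pair. Remove those values from x₃, x₅, x₆.
x₃ has just one choice, so x₃ = 7. Remove 7 from x₂, x₅, x₆.
So x₅ = 9.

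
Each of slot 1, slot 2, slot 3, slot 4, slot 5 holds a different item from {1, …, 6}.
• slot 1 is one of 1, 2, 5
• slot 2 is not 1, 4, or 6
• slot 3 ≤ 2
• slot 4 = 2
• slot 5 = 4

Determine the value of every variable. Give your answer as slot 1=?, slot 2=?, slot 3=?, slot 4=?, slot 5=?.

slot 1=5, slot 2=3, slot 3=1, slot 4=2, slot 5=4

slot 4 must be 2 (only option left). Eliminate 2 elsewhere: slot 1, slot 2, slot 3.
slot 5's domain is down to {4}, so slot 5 = 4.
slot 3 has just one choice, so slot 3 = 1. Strike 1 from slot 1.
That leaves slot 1 = 5. Remove 5 from slot 2.
That leaves slot 2 = 3.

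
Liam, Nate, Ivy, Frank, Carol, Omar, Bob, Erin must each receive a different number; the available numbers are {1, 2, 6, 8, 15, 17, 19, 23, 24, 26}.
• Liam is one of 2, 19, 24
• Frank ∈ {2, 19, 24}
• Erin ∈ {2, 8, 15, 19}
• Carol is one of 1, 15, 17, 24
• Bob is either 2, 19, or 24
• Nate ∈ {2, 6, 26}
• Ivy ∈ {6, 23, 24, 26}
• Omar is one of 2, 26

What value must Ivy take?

The 3 variables Liam, Frank, Bob are confined to {2, 19, 24}, which locks those values in; drop them from Nate, Ivy, Carol, Omar, Erin.
That leaves Omar = 26. Remove 26 from Nate, Ivy.
That leaves Nate = 6. So Ivy can't be 6.
So Ivy = 23.

23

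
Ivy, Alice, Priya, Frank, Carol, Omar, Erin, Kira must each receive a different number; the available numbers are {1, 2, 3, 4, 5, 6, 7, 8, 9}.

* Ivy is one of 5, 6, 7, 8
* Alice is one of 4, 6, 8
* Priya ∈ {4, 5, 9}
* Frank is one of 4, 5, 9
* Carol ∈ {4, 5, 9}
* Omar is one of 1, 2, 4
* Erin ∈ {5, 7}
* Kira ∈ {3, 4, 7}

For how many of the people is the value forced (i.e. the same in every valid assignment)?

The 3 variables Priya, Frank, Carol are confined to {4, 5, 9}, which locks those values in; drop them from Ivy, Alice, Omar, Erin, Kira.
Erin has just one choice, so Erin = 7. So Ivy, Kira can't be 7.
Kira must be 3 (only option left).
Determined: Erin=7, Kira=3. The other people each still have more than one consistent value. That makes 2.

2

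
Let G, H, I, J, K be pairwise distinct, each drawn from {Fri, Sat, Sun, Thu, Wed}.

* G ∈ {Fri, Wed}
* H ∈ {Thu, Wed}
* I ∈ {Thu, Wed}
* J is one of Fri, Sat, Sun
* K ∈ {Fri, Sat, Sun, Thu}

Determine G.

Fri

H and I between them cover only {Thu, Wed} — a naked pair. Remove those values from G, K.
So G = Fri.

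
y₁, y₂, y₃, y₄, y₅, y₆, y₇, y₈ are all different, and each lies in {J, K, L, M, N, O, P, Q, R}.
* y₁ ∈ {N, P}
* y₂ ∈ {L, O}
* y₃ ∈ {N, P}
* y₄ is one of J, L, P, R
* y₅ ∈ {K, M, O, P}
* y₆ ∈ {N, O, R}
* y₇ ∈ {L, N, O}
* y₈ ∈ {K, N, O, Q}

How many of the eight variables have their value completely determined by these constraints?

2

y₁ and y₃ between them cover only {N, P} — a naked pair. Remove those values from y₄, y₅, y₆, y₇, y₈.
y₂ and y₇ between them cover only {L, O} — a naked pair. Remove those values from y₄, y₅, y₆, y₈.
y₆'s domain is down to {R}, so y₆ = R. Remove R from y₄.
y₄ has just one choice, so y₄ = J.
Determined: y₄=J, y₆=R. The other variables each still have more than one consistent value. That makes 2.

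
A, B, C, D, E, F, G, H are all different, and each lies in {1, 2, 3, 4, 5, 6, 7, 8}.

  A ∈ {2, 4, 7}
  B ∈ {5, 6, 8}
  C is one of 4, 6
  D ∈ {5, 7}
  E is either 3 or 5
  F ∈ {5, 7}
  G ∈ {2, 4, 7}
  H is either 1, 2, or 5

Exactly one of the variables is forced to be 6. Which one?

C

Among the 8 variables, 1 fits only H (and all 8 values in {1, 2, 3, 4, 5, 6, 7, 8} must be used), so H = 1.
The 7 still-open variables draw from only 7 values {2, 3, 4, 5, 6, 7, 8}, so each is used; only E can be 3, hence E = 3.
Among the 6 still-open variables, 8 fits only B (and all 6 values in {2, 4, 5, 6, 7, 8} must be used), so B = 8.
The 5 still-open variables together cover exactly {2, 4, 5, 6, 7} — 5 values for 5 variables — and 6 appears only in C's list, so C = 6.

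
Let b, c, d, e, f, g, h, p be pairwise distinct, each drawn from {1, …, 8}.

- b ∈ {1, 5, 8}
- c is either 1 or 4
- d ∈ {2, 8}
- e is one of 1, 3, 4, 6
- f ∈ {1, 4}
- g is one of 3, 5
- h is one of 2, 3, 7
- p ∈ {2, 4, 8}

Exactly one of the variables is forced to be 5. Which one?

b

The 8 variables draw from only 8 values {1, 2, 3, 4, 5, 6, 7, 8}, so each is used; only e can be 6, hence e = 6.
The 7 still-open variables draw from only 7 values {1, 2, 3, 4, 5, 7, 8}, so each is used; only h can be 7, hence h = 7.
The 6 still-open variables draw from only 6 values {1, 2, 3, 4, 5, 8}, so each is used; only g can be 3, hence g = 3.
Among the 5 still-open variables, 5 fits only b (and all 5 values in {1, 2, 4, 5, 8} must be used), so b = 5.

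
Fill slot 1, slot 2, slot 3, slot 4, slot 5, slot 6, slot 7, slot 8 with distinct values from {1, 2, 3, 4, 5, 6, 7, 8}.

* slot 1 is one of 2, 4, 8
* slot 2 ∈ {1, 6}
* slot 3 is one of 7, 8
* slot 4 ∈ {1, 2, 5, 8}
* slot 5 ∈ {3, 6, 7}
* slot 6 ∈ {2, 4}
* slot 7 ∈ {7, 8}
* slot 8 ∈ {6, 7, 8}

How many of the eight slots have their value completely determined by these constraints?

4

The 8 variables together cover exactly {1, 2, 3, 4, 5, 6, 7, 8} — 8 values for 8 variables — and 3 appears only in slot 5's list, so slot 5 = 3.
Among the 7 still-open variables, 5 fits only slot 4 (and all 7 values in {1, 2, 4, 5, 6, 7, 8} must be used), so slot 4 = 5.
Among the 6 still-open variables, 1 fits only slot 2 (and all 6 values in {1, 2, 4, 6, 7, 8} must be used), so slot 2 = 1.
The 5 still-open variables together cover exactly {2, 4, 6, 7, 8} — 5 values for 5 variables — and 6 appears only in slot 8's list, so slot 8 = 6.
slot 3 and slot 7 share exactly the 2 values {7, 8}; by pigeonhole those values go to them, so strike 7, 8 from slot 1.
Determined: slot 2=1, slot 4=5, slot 5=3, slot 8=6. The other slots each still have more than one consistent value. That makes 4.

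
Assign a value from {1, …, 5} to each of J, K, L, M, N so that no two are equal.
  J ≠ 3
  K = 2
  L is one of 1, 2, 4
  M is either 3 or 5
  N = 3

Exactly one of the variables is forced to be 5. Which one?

K must be 2 (only option left). So J, L can't be 2.
N's domain is down to {3}, so N = 3. So M can't be 3.
So 5 goes to M.

M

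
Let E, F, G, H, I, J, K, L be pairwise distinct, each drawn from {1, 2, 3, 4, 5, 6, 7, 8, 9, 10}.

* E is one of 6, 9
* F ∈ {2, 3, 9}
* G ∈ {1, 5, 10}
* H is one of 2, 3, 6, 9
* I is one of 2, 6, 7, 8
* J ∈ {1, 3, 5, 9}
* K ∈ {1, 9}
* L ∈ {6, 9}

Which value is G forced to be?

E and L between them cover only {6, 9} — a naked pair. Remove those values from F, H, I, J, K.
K must be 1 (only option left). Strike 1 from G, J.
F and H share exactly the 2 values {2, 3}; by pigeonhole those values go to them, so strike 2, 3 from I, J.
J must be 5 (only option left). Remove 5 from G.
So G = 10.

10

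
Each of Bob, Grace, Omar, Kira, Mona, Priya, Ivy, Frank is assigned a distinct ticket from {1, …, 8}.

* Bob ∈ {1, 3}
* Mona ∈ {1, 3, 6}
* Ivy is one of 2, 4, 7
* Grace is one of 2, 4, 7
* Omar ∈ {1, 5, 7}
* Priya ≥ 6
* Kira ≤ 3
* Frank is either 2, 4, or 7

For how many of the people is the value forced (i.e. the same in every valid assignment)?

The 8 variables draw from only 8 values {1, 2, 3, 4, 5, 6, 7, 8}, so each is used; only Omar can be 5, hence Omar = 5.
Among the 7 still-open variables, 8 fits only Priya (and all 7 values in {1, 2, 3, 4, 6, 7, 8} must be used), so Priya = 8.
The 6 still-open variables draw from only 6 values {1, 2, 3, 4, 6, 7}, so each is used; only Mona can be 6, hence Mona = 6.
The 3 variables Grace, Ivy, Frank are confined to {2, 4, 7}, which locks those values in; drop them from Kira.
Determined: Omar=5, Mona=6, Priya=8. The other people each still have more than one consistent value. That makes 3.

3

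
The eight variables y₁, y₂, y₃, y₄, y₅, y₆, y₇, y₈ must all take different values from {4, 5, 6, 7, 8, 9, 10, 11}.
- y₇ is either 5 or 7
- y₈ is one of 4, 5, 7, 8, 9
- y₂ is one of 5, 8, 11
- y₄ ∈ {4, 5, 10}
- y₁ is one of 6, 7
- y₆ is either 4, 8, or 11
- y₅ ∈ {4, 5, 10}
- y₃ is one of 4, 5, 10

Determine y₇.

Among the 8 variables, 6 fits only y₁ (and all 8 values in {4, 5, 6, 7, 8, 9, 10, 11} must be used), so y₁ = 6.
Among the 7 still-open variables, 9 fits only y₈ (and all 7 values in {4, 5, 7, 8, 9, 10, 11} must be used), so y₈ = 9.
Among the 6 still-open variables, 7 fits only y₇ (and all 6 values in {4, 5, 7, 8, 10, 11} must be used), so y₇ = 7.

7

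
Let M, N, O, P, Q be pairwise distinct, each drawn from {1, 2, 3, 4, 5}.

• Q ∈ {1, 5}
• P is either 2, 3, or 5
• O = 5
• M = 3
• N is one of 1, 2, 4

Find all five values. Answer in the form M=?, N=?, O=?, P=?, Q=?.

M has just one choice, so M = 3. Strike 3 from P.
O has just one choice, so O = 5. Eliminate 5 elsewhere: P, Q.
That leaves P = 2. So N can't be 2.
Q has just one choice, so Q = 1. So N can't be 1.
N's domain is down to {4}, so N = 4.

M=3, N=4, O=5, P=2, Q=1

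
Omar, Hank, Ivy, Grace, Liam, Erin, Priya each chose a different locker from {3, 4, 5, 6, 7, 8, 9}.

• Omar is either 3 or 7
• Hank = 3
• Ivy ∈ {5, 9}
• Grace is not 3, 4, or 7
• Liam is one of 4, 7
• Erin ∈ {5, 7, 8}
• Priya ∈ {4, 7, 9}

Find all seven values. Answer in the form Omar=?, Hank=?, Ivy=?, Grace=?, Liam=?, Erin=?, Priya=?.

Hank must be 3 (only option left). Remove 3 from Omar.
Omar's domain is down to {7}, so Omar = 7. Remove 7 from Liam, Erin, Priya.
Liam's domain is down to {4}, so Liam = 4. Strike 4 from Priya.
Priya must be 9 (only option left). Eliminate 9 elsewhere: Ivy, Grace.
Ivy must be 5 (only option left). Eliminate 5 elsewhere: Grace, Erin.
Erin has just one choice, so Erin = 8. Eliminate 8 elsewhere: Grace.
That leaves Grace = 6.

Omar=7, Hank=3, Ivy=5, Grace=6, Liam=4, Erin=8, Priya=9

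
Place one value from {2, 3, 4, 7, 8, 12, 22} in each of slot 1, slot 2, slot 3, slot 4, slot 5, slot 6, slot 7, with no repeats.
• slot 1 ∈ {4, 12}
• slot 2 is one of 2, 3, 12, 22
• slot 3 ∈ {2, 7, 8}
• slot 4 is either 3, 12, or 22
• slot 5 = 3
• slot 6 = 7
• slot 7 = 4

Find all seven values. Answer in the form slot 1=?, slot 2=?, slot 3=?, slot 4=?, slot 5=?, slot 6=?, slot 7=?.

slot 1=12, slot 2=2, slot 3=8, slot 4=22, slot 5=3, slot 6=7, slot 7=4

slot 5 has just one choice, so slot 5 = 3. Remove 3 from slot 2, slot 4.
That leaves slot 6 = 7. Eliminate 7 elsewhere: slot 3.
slot 7 must be 4 (only option left). Strike 4 from slot 1.
slot 1's domain is down to {12}, so slot 1 = 12. Remove 12 from slot 2, slot 4.
slot 4 has just one choice, so slot 4 = 22. Strike 22 from slot 2.
slot 2's domain is down to {2}, so slot 2 = 2. Strike 2 from slot 3.
slot 3's domain is down to {8}, so slot 3 = 8.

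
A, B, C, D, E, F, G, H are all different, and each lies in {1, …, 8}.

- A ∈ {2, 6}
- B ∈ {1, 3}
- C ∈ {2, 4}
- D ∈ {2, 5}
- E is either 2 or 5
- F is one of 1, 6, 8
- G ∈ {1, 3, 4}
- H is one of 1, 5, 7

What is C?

The 8 variables together cover exactly {1, 2, 3, 4, 5, 6, 7, 8} — 8 values for 8 variables — and 7 appears only in H's list, so H = 7.
Among the 7 still-open variables, 8 fits only F (and all 7 values in {1, 2, 3, 4, 5, 6, 8} must be used), so F = 8.
Among the 6 still-open variables, 6 fits only A (and all 6 values in {1, 2, 3, 4, 5, 6} must be used), so A = 6.
The 2 variables D and E are confined to {2, 5}, which locks those values in; drop them from C.
So C = 4.

4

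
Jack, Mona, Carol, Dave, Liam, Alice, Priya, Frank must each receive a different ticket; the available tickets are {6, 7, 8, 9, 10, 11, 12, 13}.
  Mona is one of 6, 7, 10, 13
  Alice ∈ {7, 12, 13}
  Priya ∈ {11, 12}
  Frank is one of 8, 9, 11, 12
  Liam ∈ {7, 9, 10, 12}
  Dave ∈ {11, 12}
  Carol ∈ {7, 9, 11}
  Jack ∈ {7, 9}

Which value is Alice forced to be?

The 8 variables draw from only 8 values {6, 7, 8, 9, 10, 11, 12, 13}, so each is used; only Mona can be 6, hence Mona = 6.
The 7 still-open variables draw from only 7 values {7, 8, 9, 10, 11, 12, 13}, so each is used; only Frank can be 8, hence Frank = 8.
The 6 still-open variables draw from only 6 values {7, 9, 10, 11, 12, 13}, so each is used; only Liam can be 10, hence Liam = 10.
The 5 still-open variables together cover exactly {7, 9, 11, 12, 13} — 5 values for 5 variables — and 13 appears only in Alice's list, so Alice = 13.

13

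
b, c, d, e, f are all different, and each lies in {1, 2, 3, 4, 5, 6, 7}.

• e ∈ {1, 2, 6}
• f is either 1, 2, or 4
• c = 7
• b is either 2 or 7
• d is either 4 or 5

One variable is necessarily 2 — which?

b

c must be 7 (only option left). Eliminate 7 elsewhere: b.
So 2 goes to b.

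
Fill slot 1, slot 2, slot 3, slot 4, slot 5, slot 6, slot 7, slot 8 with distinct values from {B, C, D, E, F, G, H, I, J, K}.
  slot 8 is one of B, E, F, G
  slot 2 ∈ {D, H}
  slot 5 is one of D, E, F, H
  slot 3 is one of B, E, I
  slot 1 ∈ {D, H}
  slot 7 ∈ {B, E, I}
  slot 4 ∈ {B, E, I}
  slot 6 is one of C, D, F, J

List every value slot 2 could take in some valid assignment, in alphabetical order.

slot 1 and slot 2 between them cover only {D, H} — a naked pair. Remove those values from slot 5, slot 6.
slot 3, slot 4, slot 7 share exactly the 3 values {B, E, I}; by pigeonhole those values go to them, so strike B, E, I from slot 5, slot 8.
slot 5 must be F (only option left). Eliminate F elsewhere: slot 6, slot 8.
slot 8 must be G (only option left).
No further eliminations apply; slot 2 can still be any of D, H.

D, H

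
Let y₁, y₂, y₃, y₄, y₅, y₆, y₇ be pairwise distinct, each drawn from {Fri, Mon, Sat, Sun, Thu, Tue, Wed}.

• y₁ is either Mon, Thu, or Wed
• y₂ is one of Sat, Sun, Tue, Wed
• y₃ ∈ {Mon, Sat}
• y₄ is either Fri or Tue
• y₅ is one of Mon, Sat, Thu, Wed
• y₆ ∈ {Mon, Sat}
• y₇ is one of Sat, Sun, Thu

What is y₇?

Among the 7 variables, Fri fits only y₄ (and all 7 values in {Fri, Mon, Sat, Sun, Thu, Tue, Wed} must be used), so y₄ = Fri.
The 6 still-open variables together cover exactly {Mon, Sat, Sun, Thu, Tue, Wed} — 6 values for 6 variables — and Tue appears only in y₂'s list, so y₂ = Tue.
Among the 5 still-open variables, Sun fits only y₇ (and all 5 values in {Mon, Sat, Sun, Thu, Wed} must be used), so y₇ = Sun.

Sun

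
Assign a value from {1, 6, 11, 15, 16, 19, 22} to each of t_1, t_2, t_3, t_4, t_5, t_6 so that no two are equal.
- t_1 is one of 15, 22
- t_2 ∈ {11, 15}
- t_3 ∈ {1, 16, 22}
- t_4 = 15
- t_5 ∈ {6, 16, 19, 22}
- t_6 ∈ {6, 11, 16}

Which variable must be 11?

t_4 has just one choice, so t_4 = 15. So t_1, t_2 can't be 15.
So 11 goes to t_2.

t_2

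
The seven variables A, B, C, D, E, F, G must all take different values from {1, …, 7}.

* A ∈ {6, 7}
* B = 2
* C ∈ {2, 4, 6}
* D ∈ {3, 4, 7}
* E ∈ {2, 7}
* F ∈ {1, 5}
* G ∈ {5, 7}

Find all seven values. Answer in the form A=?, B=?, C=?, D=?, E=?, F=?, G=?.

B has just one choice, so B = 2. So C, E can't be 2.
E must be 7 (only option left). Strike 7 from A, D, G.
That leaves G = 5. So F can't be 5.
That leaves A = 6. Eliminate 6 elsewhere: C.
C has just one choice, so C = 4. Remove 4 from D.
That leaves D = 3.
F's domain is down to {1}, so F = 1.

A=6, B=2, C=4, D=3, E=7, F=1, G=5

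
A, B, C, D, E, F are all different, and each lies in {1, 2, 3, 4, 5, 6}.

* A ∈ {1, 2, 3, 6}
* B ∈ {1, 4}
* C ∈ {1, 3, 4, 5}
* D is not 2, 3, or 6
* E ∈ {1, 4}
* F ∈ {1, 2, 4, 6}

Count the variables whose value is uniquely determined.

2

The 2 variables B and E are confined to {1, 4}, which locks those values in; drop them from A, C, D, F.
D must be 5 (only option left). Remove 5 from C.
C's domain is down to {3}, so C = 3. Eliminate 3 elsewhere: A.
Determined: C=3, D=5. The other variables each still have more than one consistent value. That makes 2.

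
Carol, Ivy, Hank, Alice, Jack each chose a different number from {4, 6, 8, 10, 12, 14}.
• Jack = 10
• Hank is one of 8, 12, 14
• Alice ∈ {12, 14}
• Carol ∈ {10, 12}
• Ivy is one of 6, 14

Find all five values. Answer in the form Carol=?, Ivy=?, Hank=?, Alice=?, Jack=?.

Carol=12, Ivy=6, Hank=8, Alice=14, Jack=10

Jack has just one choice, so Jack = 10. Eliminate 10 elsewhere: Carol.
Carol has just one choice, so Carol = 12. So Hank, Alice can't be 12.
Alice has just one choice, so Alice = 14. Eliminate 14 elsewhere: Ivy, Hank.
Ivy must be 6 (only option left).
That leaves Hank = 8.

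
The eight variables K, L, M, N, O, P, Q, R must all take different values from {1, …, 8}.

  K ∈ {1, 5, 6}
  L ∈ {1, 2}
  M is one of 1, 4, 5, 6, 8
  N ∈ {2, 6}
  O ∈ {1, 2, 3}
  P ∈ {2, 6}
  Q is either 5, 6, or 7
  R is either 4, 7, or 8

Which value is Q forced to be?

The 8 variables together cover exactly {1, 2, 3, 4, 5, 6, 7, 8} — 8 values for 8 variables — and 3 appears only in O's list, so O = 3.
N and P share exactly the 2 values {2, 6}; by pigeonhole those values go to them, so strike 2, 6 from K, L, M, Q.
L's domain is down to {1}, so L = 1. Strike 1 from K, M.
That leaves K = 5. Remove 5 from M, Q.
So Q = 7.

7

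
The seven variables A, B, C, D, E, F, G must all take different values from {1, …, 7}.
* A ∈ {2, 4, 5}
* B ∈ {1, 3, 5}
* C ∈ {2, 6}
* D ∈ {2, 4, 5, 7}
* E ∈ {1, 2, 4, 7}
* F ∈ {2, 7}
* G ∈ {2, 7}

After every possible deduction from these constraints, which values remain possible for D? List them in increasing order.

4, 5

The 7 variables together cover exactly {1, 2, 3, 4, 5, 6, 7} — 7 values for 7 variables — and 3 appears only in B's list, so B = 3.
Among the 6 still-open variables, 1 fits only E (and all 6 values in {1, 2, 4, 5, 6, 7} must be used), so E = 1.
The 5 still-open variables draw from only 5 values {2, 4, 5, 6, 7}, so each is used; only C can be 6, hence C = 6.
The 2 variables F and G are confined to {2, 7}, which locks those values in; drop them from A, D.
No further eliminations apply; D can still be any of 4, 5.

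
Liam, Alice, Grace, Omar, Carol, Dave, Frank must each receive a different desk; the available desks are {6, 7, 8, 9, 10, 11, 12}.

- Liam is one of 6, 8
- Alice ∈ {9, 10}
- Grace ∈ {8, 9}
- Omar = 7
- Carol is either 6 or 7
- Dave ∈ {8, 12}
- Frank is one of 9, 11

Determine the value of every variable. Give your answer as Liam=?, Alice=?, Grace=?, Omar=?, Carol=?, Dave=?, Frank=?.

Liam=8, Alice=10, Grace=9, Omar=7, Carol=6, Dave=12, Frank=11

Omar must be 7 (only option left). Remove 7 from Carol.
That leaves Carol = 6. So Liam can't be 6.
Liam has just one choice, so Liam = 8. So Grace, Dave can't be 8.
Grace has just one choice, so Grace = 9. Eliminate 9 elsewhere: Alice, Frank.
Dave must be 12 (only option left).
Frank has just one choice, so Frank = 11.
Alice's domain is down to {10}, so Alice = 10.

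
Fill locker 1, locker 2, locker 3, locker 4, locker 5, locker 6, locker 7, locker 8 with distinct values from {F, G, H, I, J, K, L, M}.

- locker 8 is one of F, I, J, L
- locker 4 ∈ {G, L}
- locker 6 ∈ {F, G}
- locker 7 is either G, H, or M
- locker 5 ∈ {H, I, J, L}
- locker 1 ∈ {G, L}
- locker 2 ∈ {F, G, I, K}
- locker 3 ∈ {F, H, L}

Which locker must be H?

locker 3

Among the 8 variables, K fits only locker 2 (and all 8 values in {F, G, H, I, J, K, L, M} must be used), so locker 2 = K.
The 7 still-open variables together cover exactly {F, G, H, I, J, L, M} — 7 values for 7 variables — and M appears only in locker 7's list, so locker 7 = M.
locker 1 and locker 4 share exactly the 2 values {G, L}; by pigeonhole those values go to them, so strike G, L from locker 3, locker 5, locker 6, locker 8.
That leaves locker 6 = F. Remove F from locker 3, locker 8.
So H goes to locker 3.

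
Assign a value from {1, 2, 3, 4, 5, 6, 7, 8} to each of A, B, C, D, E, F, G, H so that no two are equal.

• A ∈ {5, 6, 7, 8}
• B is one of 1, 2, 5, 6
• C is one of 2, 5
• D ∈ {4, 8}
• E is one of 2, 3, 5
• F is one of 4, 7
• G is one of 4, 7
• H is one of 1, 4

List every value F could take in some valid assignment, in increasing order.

4, 7

Among the 8 variables, 3 fits only E (and all 8 values in {1, 2, 3, 4, 5, 6, 7, 8} must be used), so E = 3.
F and G between them cover only {4, 7} — a naked pair. Remove those values from A, D, H.
That leaves D = 8. Strike 8 from A.
H must be 1 (only option left). Remove 1 from B.
No further eliminations apply; F can still be any of 4, 7.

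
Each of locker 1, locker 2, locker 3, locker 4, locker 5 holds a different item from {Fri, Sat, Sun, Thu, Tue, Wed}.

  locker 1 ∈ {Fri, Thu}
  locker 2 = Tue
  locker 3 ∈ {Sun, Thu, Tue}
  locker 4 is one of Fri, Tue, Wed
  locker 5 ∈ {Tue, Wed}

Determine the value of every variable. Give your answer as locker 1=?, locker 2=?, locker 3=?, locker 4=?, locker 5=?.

locker 2's domain is down to {Tue}, so locker 2 = Tue. Eliminate Tue elsewhere: locker 3, locker 4, locker 5.
locker 5 must be Wed (only option left). Remove Wed from locker 4.
locker 4 has just one choice, so locker 4 = Fri. Eliminate Fri elsewhere: locker 1.
locker 1 has just one choice, so locker 1 = Thu. Strike Thu from locker 3.
locker 3's domain is down to {Sun}, so locker 3 = Sun.

locker 1=Thu, locker 2=Tue, locker 3=Sun, locker 4=Fri, locker 5=Wed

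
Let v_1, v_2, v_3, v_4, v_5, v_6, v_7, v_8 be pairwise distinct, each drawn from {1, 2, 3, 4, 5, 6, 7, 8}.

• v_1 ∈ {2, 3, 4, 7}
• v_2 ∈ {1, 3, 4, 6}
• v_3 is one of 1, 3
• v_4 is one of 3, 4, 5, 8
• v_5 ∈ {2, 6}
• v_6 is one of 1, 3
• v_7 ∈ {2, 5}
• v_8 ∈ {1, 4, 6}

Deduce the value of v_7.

5

Among the 8 variables, 7 fits only v_1 (and all 8 values in {1, 2, 3, 4, 5, 6, 7, 8} must be used), so v_1 = 7.
The 7 still-open variables together cover exactly {1, 2, 3, 4, 5, 6, 8} — 7 values for 7 variables — and 8 appears only in v_4's list, so v_4 = 8.
The 6 still-open variables together cover exactly {1, 2, 3, 4, 5, 6} — 6 values for 6 variables — and 5 appears only in v_7's list, so v_7 = 5.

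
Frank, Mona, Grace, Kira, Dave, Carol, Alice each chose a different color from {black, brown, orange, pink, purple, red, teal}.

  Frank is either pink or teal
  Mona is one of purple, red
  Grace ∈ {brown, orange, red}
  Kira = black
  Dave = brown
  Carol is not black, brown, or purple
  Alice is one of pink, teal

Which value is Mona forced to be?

purple

Kira has just one choice, so Kira = black.
Dave has just one choice, so Dave = brown. Strike brown from Grace.
The 5 still-open variables together cover exactly {orange, pink, purple, red, teal} — 5 values for 5 variables — and purple appears only in Mona's list, so Mona = purple.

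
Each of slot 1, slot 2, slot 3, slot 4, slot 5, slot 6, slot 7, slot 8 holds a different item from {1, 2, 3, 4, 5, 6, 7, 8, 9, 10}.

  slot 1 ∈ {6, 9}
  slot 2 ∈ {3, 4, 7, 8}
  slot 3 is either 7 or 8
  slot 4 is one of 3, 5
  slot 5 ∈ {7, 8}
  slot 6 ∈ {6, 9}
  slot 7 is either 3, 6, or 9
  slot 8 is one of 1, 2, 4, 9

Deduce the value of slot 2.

4

The 2 variables slot 1 and slot 6 are confined to {6, 9}, which locks those values in; drop them from slot 7, slot 8.
slot 7 has just one choice, so slot 7 = 3. Remove 3 from slot 2, slot 4.
slot 4 must be 5 (only option left).
The 2 variables slot 3 and slot 5 are confined to {7, 8}, which locks those values in; drop them from slot 2.
So slot 2 = 4.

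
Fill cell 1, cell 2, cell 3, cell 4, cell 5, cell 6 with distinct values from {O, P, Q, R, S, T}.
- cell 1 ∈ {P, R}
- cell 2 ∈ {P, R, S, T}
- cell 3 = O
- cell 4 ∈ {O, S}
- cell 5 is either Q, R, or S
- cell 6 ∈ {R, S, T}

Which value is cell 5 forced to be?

Q

cell 3 must be O (only option left). Strike O from cell 4.
cell 4 must be S (only option left). Remove S from cell 2, cell 5, cell 6.
The 4 still-open variables draw from only 4 values {P, Q, R, T}, so each is used; only cell 5 can be Q, hence cell 5 = Q.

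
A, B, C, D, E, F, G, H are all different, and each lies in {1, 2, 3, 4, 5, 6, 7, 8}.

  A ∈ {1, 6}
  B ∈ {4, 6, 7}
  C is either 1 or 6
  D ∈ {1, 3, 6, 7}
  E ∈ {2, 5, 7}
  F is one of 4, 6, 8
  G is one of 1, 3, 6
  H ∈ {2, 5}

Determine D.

The 8 variables draw from only 8 values {1, 2, 3, 4, 5, 6, 7, 8}, so each is used; only F can be 8, hence F = 8.
The 7 still-open variables together cover exactly {1, 2, 3, 4, 5, 6, 7} — 7 values for 7 variables — and 4 appears only in B's list, so B = 4.
A and C between them cover only {1, 6} — a naked pair. Remove those values from D, G.
G's domain is down to {3}, so G = 3. So D can't be 3.
So D = 7.

7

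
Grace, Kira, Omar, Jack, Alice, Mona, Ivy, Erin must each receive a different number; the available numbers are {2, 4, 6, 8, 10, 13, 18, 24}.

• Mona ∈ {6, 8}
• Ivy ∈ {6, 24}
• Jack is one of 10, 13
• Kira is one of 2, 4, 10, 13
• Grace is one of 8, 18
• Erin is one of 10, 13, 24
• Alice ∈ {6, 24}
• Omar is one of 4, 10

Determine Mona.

The 8 variables together cover exactly {2, 4, 6, 8, 10, 13, 18, 24} — 8 values for 8 variables — and 2 appears only in Kira's list, so Kira = 2.
The 7 still-open variables together cover exactly {4, 6, 8, 10, 13, 18, 24} — 7 values for 7 variables — and 4 appears only in Omar's list, so Omar = 4.
The 6 still-open variables draw from only 6 values {6, 8, 10, 13, 18, 24}, so each is used; only Grace can be 18, hence Grace = 18.
The 5 still-open variables together cover exactly {6, 8, 10, 13, 24} — 5 values for 5 variables — and 8 appears only in Mona's list, so Mona = 8.

8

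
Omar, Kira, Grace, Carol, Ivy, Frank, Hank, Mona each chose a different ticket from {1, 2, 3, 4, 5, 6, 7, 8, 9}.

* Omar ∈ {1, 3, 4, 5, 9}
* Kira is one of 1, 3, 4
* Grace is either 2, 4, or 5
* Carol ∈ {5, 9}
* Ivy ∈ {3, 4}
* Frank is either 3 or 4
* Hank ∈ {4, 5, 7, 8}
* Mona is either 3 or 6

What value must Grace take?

The 2 variables Ivy and Frank are confined to {3, 4}, which locks those values in; drop them from Omar, Kira, Grace, Hank, Mona.
Kira has just one choice, so Kira = 1. So Omar can't be 1.
Mona has just one choice, so Mona = 6.
The 2 variables Omar and Carol are confined to {5, 9}, which locks those values in; drop them from Grace, Hank.
So Grace = 2.

2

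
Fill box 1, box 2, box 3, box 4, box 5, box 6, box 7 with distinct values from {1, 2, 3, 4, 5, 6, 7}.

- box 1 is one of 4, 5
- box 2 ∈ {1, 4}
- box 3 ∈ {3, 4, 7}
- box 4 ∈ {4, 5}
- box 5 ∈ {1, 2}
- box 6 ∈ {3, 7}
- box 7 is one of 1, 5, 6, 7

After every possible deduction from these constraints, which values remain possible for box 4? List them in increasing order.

4, 5

The 7 variables together cover exactly {1, 2, 3, 4, 5, 6, 7} — 7 values for 7 variables — and 2 appears only in box 5's list, so box 5 = 2.
Among the 6 still-open variables, 6 fits only box 7 (and all 6 values in {1, 3, 4, 5, 6, 7} must be used), so box 7 = 6.
The 5 still-open variables draw from only 5 values {1, 3, 4, 5, 7}, so each is used; only box 2 can be 1, hence box 2 = 1.
box 1 and box 4 share exactly the 2 values {4, 5}; by pigeonhole those values go to them, so strike 4, 5 from box 3.
No further eliminations apply; box 4 can still be any of 4, 5.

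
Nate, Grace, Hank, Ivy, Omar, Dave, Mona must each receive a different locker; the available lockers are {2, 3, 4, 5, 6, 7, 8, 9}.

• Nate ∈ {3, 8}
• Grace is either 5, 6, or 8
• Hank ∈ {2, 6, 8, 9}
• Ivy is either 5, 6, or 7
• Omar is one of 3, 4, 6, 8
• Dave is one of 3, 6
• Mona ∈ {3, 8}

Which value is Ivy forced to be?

The 2 variables Nate and Mona are confined to {3, 8}, which locks those values in; drop them from Grace, Hank, Omar, Dave.
Dave's domain is down to {6}, so Dave = 6. So Grace, Hank, Ivy, Omar can't be 6.
Grace's domain is down to {5}, so Grace = 5. So Ivy can't be 5.
So Ivy = 7.

7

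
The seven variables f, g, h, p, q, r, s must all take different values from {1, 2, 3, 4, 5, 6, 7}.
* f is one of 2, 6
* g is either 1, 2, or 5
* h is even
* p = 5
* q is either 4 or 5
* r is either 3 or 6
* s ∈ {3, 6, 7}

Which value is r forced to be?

3

p has just one choice, so p = 5. Strike 5 from g, q.
q has just one choice, so q = 4. Eliminate 4 elsewhere: h.
The 5 still-open variables draw from only 5 values {1, 2, 3, 6, 7}, so each is used; only g can be 1, hence g = 1.
The 4 still-open variables draw from only 4 values {2, 3, 6, 7}, so each is used; only s can be 7, hence s = 7.
The 3 still-open variables draw from only 3 values {2, 3, 6}, so each is used; only r can be 3, hence r = 3.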